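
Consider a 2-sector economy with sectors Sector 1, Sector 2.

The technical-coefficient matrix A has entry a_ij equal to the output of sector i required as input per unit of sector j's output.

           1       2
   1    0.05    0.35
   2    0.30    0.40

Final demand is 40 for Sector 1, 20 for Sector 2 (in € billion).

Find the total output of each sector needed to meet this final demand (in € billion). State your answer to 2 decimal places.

x_1 = 66.67, x_2 = 66.67

I − A =
  [   0.95    -0.35]
  [  -0.30     0.60]
det(I−A) = (0.95)(0.60) − (-0.35)(-0.30) = 0.4650
adj(I−A) = [[0.60, 0.35], [0.30, 0.95]]
(I − A)⁻¹ = adj(I−A) / det(I−A) ≈
  [   1.2903     0.7527]
  [   0.6452     2.0430]
x = (I − A)⁻¹ d = adj(I−A)·d / det(I−A), with det(I−A) = 0.4650:
  x_1 = (0.60·40 + 0.35·20) / 0.4650 = 31.00 / 0.4650 ≈ 66.67
  x_2 = (0.30·40 + 0.95·20) / 0.4650 = 31.00 / 0.4650 ≈ 66.67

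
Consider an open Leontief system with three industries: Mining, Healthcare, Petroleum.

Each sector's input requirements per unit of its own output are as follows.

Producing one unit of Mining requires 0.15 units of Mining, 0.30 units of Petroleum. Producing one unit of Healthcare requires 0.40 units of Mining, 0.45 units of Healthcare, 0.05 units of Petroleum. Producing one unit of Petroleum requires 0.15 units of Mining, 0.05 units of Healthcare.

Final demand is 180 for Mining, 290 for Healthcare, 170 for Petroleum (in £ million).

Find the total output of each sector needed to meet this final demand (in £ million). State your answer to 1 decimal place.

x_M = 538.7, x_H = 560.0, x_P = 359.6

I − A =
  [   0.85    -0.40    -0.15]
  [   0.00     0.55    -0.05]
  [  -0.30    -0.05     1.00]
Cofactors of I−A, C_ij = (−1)^(i+j)·(minor ij) (rows/columns in the sector order above):
  C_11 = (0.55)(1.00) − (-0.05)(-0.05) = 0.5475
  C_12 = −[(0.00)(1.00) − (-0.05)(-0.30)] = 0.0150
  C_13 = (0.00)(-0.05) − (0.55)(-0.30) = 0.1650
  C_21 = −[(-0.40)(1.00) − (-0.15)(-0.05)] = 0.4075
  C_22 = (0.85)(1.00) − (-0.15)(-0.30) = 0.8050
  C_23 = −[(0.85)(-0.05) − (-0.40)(-0.30)] = 0.1625
  C_31 = (-0.40)(-0.05) − (-0.15)(0.55) = 0.1025
  C_32 = −[(0.85)(-0.05) − (-0.15)(0.00)] = 0.0425
  C_33 = (0.85)(0.55) − (-0.40)(0.00) = 0.4675
det(I−A) = Σ_j (I−A)_1j·C_1j = (0.85)(0.5475) + (-0.40)(0.0150) + (-0.15)(0.1650) = 0.434625
adj(I−A) = Cᵀ =
  [ 0.5475   0.4075   0.1025]
  [ 0.0150   0.8050   0.0425]
  [ 0.1650   0.1625   0.4675]
(I − A)⁻¹ = adj(I−A) / det(I−A) ≈
  [   1.2597     0.9376     0.2358]
  [   0.0345     1.8522     0.0978]
  [   0.3796     0.3739     1.0756]
x = (I − A)⁻¹ d = adj(I−A)·d / det(I−A), with det(I−A) = 0.434625:
  x_M = (0.5475·180 + 0.4075·290 + 0.1025·170) / 0.434625 = 234.15 / 0.434625 ≈ 538.7
  x_H = (0.0150·180 + 0.8050·290 + 0.0425·170) / 0.434625 = 243.375 / 0.434625 ≈ 560.0
  x_P = (0.1650·180 + 0.1625·290 + 0.4675·170) / 0.434625 = 156.30 / 0.434625 ≈ 359.6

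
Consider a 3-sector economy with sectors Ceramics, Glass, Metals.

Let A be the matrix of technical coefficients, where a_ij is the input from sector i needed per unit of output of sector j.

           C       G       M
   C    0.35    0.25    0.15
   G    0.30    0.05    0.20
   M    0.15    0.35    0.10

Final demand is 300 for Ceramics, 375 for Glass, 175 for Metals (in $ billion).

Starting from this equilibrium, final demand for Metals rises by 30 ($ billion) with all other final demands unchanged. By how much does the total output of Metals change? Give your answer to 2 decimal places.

I − A =
  [   0.65    -0.25    -0.15]
  [  -0.30     0.95    -0.20]
  [  -0.15    -0.35     0.90]
Cofactors of I−A, C_ij = (−1)^(i+j)·(minor ij) (rows/columns in the sector order above):
  C_11 = (0.95)(0.90) − (-0.20)(-0.35) = 0.7850
  C_12 = −[(-0.30)(0.90) − (-0.20)(-0.15)] = 0.3000
  C_13 = (-0.30)(-0.35) − (0.95)(-0.15) = 0.2475
  C_21 = −[(-0.25)(0.90) − (-0.15)(-0.35)] = 0.2775
  C_22 = (0.65)(0.90) − (-0.15)(-0.15) = 0.5625
  C_23 = −[(0.65)(-0.35) − (-0.25)(-0.15)] = 0.2650
  C_31 = (-0.25)(-0.20) − (-0.15)(0.95) = 0.1925
  C_32 = −[(0.65)(-0.20) − (-0.15)(-0.30)] = 0.1750
  C_33 = (0.65)(0.95) − (-0.25)(-0.30) = 0.5425
det(I−A) = Σ_j (I−A)_1j·C_1j = (0.65)(0.7850) + (-0.25)(0.3000) + (-0.15)(0.2475) = 0.398125
adj(I−A) = Cᵀ =
  [ 0.7850   0.2775   0.1925]
  [ 0.3000   0.5625   0.1750]
  [ 0.2475   0.2650   0.5425]
(I − A)⁻¹ = adj(I−A) / det(I−A) ≈
  [   1.9717     0.6970     0.4835]
  [   0.7535     1.4129     0.4396]
  [   0.6217     0.6656     1.3626]
Δx = (I − A)⁻¹ Δd with Δd having +30 in the Metals component and 0 elsewhere.
So Δx_M = L_MM · (+30), where L_MM = adj(I−A)_MM / det(I−A) = 0.5425 / 0.398125.
Δx_M = 0.5425 × (+30) / 0.398125 = 16.275 / 0.398125 ≈ 40.88.

Δx_M = 40.88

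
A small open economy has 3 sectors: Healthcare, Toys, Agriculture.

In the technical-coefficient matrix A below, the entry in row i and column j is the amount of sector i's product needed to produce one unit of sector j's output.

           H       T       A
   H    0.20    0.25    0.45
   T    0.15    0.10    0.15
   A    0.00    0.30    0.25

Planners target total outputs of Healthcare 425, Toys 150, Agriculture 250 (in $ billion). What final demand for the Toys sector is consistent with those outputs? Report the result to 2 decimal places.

d_T = 33.75

I − A =
  [   0.80    -0.25    -0.45]
  [  -0.15     0.90    -0.15]
  [   0.00    -0.30     0.75]
d = (I − A) x:
  d_H = (+0.80)·425 + (-0.25)·150 + (-0.45)·250 = 190.00
  d_T = (-0.15)·425 + (+0.90)·150 + (-0.15)·250 = 33.75
  d_A = (+0.00)·425 + (-0.30)·150 + (+0.75)·250 = 142.50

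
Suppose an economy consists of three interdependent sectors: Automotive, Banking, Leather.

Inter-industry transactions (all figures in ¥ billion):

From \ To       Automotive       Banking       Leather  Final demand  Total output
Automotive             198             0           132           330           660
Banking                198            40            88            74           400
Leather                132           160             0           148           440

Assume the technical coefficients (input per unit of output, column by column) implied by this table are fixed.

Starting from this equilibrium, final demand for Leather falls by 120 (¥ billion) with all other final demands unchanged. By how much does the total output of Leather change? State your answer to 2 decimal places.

Δx_3 = -156.20

Technical coefficients a_ij = z_ij / X_j:
  a_11 = 198/660 = 0.30, a_21 = 198/660 = 0.30, a_31 = 132/660 = 0.20
  a_12 = 0/400 = 0.00, a_22 = 40/400 = 0.10, a_32 = 160/400 = 0.40
  a_13 = 132/440 = 0.30, a_23 = 88/440 = 0.20, a_33 = 0/440 = 0.00
I − A =
  [   0.70     0.00    -0.30]
  [  -0.30     0.90    -0.20]
  [  -0.20    -0.40     1.00]
Cofactors of I−A, C_ij = (−1)^(i+j)·(minor ij) (rows/columns in the sector order above):
  C_11 = (0.90)(1.00) − (-0.20)(-0.40) = 0.8200
  C_12 = −[(-0.30)(1.00) − (-0.20)(-0.20)] = 0.3400
  C_13 = (-0.30)(-0.40) − (0.90)(-0.20) = 0.3000
  C_21 = −[(0.00)(1.00) − (-0.30)(-0.40)] = 0.1200
  C_22 = (0.70)(1.00) − (-0.30)(-0.20) = 0.6400
  C_23 = −[(0.70)(-0.40) − (0.00)(-0.20)] = 0.2800
  C_31 = (0.00)(-0.20) − (-0.30)(0.90) = 0.2700
  C_32 = −[(0.70)(-0.20) − (-0.30)(-0.30)] = 0.2300
  C_33 = (0.70)(0.90) − (0.00)(-0.30) = 0.6300
det(I−A) = Σ_j (I−A)_1j·C_1j = (0.70)(0.8200) + (0.00)(0.3400) + (-0.30)(0.3000) = 0.4840
adj(I−A) = Cᵀ =
  [ 0.8200   0.1200   0.2700]
  [ 0.3400   0.6400   0.2300]
  [ 0.3000   0.2800   0.6300]
(I − A)⁻¹ = adj(I−A) / det(I−A) ≈
  [   1.6942     0.2479     0.5579]
  [   0.7025     1.3223     0.4752]
  [   0.6198     0.5785     1.3017]
Δx = (I − A)⁻¹ Δd with Δd having -120 in the Leather component and 0 elsewhere.
So Δx_3 = L_33 · (-120), where L_33 = adj(I−A)_33 / det(I−A) = 0.6300 / 0.4840.
Δx_3 = 0.6300 × (-120) / 0.4840 = -75.60 / 0.4840 ≈ -156.20.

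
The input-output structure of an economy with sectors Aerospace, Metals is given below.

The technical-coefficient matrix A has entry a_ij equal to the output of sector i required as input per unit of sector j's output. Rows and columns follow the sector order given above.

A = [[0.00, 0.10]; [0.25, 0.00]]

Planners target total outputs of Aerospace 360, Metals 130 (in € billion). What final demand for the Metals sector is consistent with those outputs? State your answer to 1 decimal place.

I − A =
  [   1.00    -0.10]
  [  -0.25     1.00]
d = (I − A) x:
  d_1 = (+1.00)·360 + (-0.10)·130 = 347.0
  d_2 = (-0.25)·360 + (+1.00)·130 = 40.0

d_2 = 40.0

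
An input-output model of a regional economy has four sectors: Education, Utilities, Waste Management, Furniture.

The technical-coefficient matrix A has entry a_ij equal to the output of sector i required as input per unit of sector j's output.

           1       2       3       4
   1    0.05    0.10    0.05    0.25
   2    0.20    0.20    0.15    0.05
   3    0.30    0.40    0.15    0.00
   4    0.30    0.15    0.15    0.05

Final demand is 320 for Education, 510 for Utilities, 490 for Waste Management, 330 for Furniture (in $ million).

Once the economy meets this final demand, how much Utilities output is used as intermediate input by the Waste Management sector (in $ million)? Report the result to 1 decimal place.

I − A =
  [   0.95    -0.10    -0.05    -0.25]
  [  -0.20     0.80    -0.15    -0.05]
  [  -0.30    -0.40     0.85     0.00]
  [  -0.30    -0.15    -0.15     0.95]
Compute the cofactors C_ij = (−1)^(i+j)·(3×3 minor ij) of I−A; the adjugate is their transpose:
adj(I−A) = Cᵀ =
  [ 0.579625   0.146625   0.088250   0.160250]
  [ 0.219250   0.677875   0.149000   0.093375]
  [ 0.307750   0.370750   0.626875   0.100500]
  [ 0.266250   0.211875   0.150375   0.551500]
det(I−A) = Σ_j (I−A)_1j·C_1j = (0.95)(0.579625) + (-0.10)(0.219250) + (-0.05)(0.307750) + (-0.25)(0.266250) = 0.44676875
(I − A)⁻¹ = adj(I−A) / det(I−A) ≈
  [   1.2974     0.3282     0.1975     0.3587]
  [   0.4907     1.5173     0.3335     0.2090]
  [   0.6888     0.8298     1.4031     0.2249]
  [   0.5959     0.4742     0.3366     1.2344]
First solve x = (I − A)⁻¹ d = adj(I−A)·d / det(I−A); in particular x_3 = (0.307750·320 + 0.370750·510 + 0.626875·490 + 0.100500·330) / 0.44676875 = 627.89625 / 0.44676875 ≈ 1405.417.
Intermediate flow from 2 to 3: z_23 = a_23 · x_3 = 0.15 × 627.89625 / 0.44676875 = 94.1844375 / 0.44676875 ≈ 210.8.

z_23 = 210.8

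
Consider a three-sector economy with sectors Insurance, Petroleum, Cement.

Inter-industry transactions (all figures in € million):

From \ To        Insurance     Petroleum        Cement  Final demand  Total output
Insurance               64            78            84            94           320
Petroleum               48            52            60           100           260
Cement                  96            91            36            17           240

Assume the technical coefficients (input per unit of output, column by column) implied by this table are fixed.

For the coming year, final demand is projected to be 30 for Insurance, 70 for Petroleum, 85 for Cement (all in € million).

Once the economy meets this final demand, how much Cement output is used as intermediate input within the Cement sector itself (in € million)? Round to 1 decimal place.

Technical coefficients a_ij = z_ij / X_j:
  a_11 = 64/320 = 0.20, a_21 = 48/320 = 0.15, a_31 = 96/320 = 0.30
  a_12 = 78/260 = 0.30, a_22 = 52/260 = 0.20, a_32 = 91/260 = 0.35
  a_13 = 84/240 = 0.35, a_23 = 60/240 = 0.25, a_33 = 36/240 = 0.15
I − A =
  [   0.80    -0.30    -0.35]
  [  -0.15     0.80    -0.25]
  [  -0.30    -0.35     0.85]
Cofactors of I−A, C_ij = (−1)^(i+j)·(minor ij) (rows/columns in the sector order above):
  C_11 = (0.80)(0.85) − (-0.25)(-0.35) = 0.5925
  C_12 = −[(-0.15)(0.85) − (-0.25)(-0.30)] = 0.2025
  C_13 = (-0.15)(-0.35) − (0.80)(-0.30) = 0.2925
  C_21 = −[(-0.30)(0.85) − (-0.35)(-0.35)] = 0.3775
  C_22 = (0.80)(0.85) − (-0.35)(-0.30) = 0.5750
  C_23 = −[(0.80)(-0.35) − (-0.30)(-0.30)] = 0.3700
  C_31 = (-0.30)(-0.25) − (-0.35)(0.80) = 0.3550
  C_32 = −[(0.80)(-0.25) − (-0.35)(-0.15)] = 0.2525
  C_33 = (0.80)(0.80) − (-0.30)(-0.15) = 0.5950
det(I−A) = Σ_j (I−A)_1j·C_1j = (0.80)(0.5925) + (-0.30)(0.2025) + (-0.35)(0.2925) = 0.310875
adj(I−A) = Cᵀ =
  [ 0.5925   0.3775   0.3550]
  [ 0.2025   0.5750   0.2525]
  [ 0.2925   0.3700   0.5950]
(I − A)⁻¹ = adj(I−A) / det(I−A) ≈
  [   1.9059     1.2143     1.1419]
  [   0.6514     1.8496     0.8122]
  [   0.9409     1.1902     1.9140]
First solve x = (I − A)⁻¹ d = adj(I−A)·d / det(I−A); in particular x_3 = (0.2925·30 + 0.3700·70 + 0.5950·85) / 0.310875 = 85.25 / 0.310875 ≈ 274.226.
Intermediate flow from 3 to 3: z_33 = a_33 · x_3 = 0.15 × 85.25 / 0.310875 = 12.7875 / 0.310875 ≈ 41.1.

z_33 = 41.1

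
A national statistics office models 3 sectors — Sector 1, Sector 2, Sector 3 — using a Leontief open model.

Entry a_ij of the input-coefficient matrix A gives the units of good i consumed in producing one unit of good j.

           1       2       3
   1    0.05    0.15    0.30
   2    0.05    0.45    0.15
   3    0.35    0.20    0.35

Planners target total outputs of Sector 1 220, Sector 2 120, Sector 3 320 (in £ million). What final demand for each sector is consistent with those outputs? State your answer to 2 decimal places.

I − A =
  [   0.95    -0.15    -0.30]
  [  -0.05     0.55    -0.15]
  [  -0.35    -0.20     0.65]
d = (I − A) x:
  d_1 = (+0.95)·220 + (-0.15)·120 + (-0.30)·320 = 95.00
  d_2 = (-0.05)·220 + (+0.55)·120 + (-0.15)·320 = 7.00
  d_3 = (-0.35)·220 + (-0.20)·120 + (+0.65)·320 = 107.00

d_1 = 95.00, d_2 = 7.00, d_3 = 107.00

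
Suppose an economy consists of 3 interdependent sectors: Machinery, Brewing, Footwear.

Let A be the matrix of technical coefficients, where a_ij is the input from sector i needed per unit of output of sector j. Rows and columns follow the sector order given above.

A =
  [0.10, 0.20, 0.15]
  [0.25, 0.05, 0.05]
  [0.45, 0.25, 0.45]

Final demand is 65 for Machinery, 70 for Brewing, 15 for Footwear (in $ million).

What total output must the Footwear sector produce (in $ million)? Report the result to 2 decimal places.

x_3 = 186.63

I − A =
  [   0.90    -0.20    -0.15]
  [  -0.25     0.95    -0.05]
  [  -0.45    -0.25     0.55]
Cofactors of I−A, C_ij = (−1)^(i+j)·(minor ij) (rows/columns in the sector order above):
  C_11 = (0.95)(0.55) − (-0.05)(-0.25) = 0.5100
  C_12 = −[(-0.25)(0.55) − (-0.05)(-0.45)] = 0.1600
  C_13 = (-0.25)(-0.25) − (0.95)(-0.45) = 0.4900
  C_21 = −[(-0.20)(0.55) − (-0.15)(-0.25)] = 0.1475
  C_22 = (0.90)(0.55) − (-0.15)(-0.45) = 0.4275
  C_23 = −[(0.90)(-0.25) − (-0.20)(-0.45)] = 0.3150
  C_31 = (-0.20)(-0.05) − (-0.15)(0.95) = 0.1525
  C_32 = −[(0.90)(-0.05) − (-0.15)(-0.25)] = 0.0825
  C_33 = (0.90)(0.95) − (-0.20)(-0.25) = 0.8050
det(I−A) = Σ_j (I−A)_1j·C_1j = (0.90)(0.5100) + (-0.20)(0.1600) + (-0.15)(0.4900) = 0.3535
adj(I−A) = Cᵀ =
  [ 0.5100   0.1475   0.1525]
  [ 0.1600   0.4275   0.0825]
  [ 0.4900   0.3150   0.8050]
(I − A)⁻¹ = adj(I−A) / det(I−A) ≈
  [   1.4427     0.4173     0.4314]
  [   0.4526     1.2093     0.2334]
  [   1.3861     0.8911     2.2772]
x = (I − A)⁻¹ d = adj(I−A)·d / det(I−A), with det(I−A) = 0.3535:
  x_1 = (0.5100·65 + 0.1475·70 + 0.1525·15) / 0.3535 = 45.7625 / 0.3535 ≈ 129.46
  x_2 = (0.1600·65 + 0.4275·70 + 0.0825·15) / 0.3535 = 41.5625 / 0.3535 ≈ 117.57
  x_3 = (0.4900·65 + 0.3150·70 + 0.8050·15) / 0.3535 = 65.975 / 0.3535 ≈ 186.63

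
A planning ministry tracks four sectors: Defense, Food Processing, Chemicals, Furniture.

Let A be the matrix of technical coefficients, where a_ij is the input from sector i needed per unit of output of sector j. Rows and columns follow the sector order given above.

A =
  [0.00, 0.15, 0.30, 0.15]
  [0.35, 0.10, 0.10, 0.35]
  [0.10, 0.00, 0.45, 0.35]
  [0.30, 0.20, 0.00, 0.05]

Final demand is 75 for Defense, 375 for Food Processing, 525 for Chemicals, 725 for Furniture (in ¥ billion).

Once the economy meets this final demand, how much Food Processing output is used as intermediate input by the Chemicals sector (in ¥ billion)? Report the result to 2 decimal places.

z_23 = 212.37

I − A =
  [   1.00    -0.15    -0.30    -0.15]
  [  -0.35     0.90    -0.10    -0.35]
  [  -0.10     0.00     0.55    -0.35]
  [  -0.30    -0.20     0.00     0.95]
Compute the cofactors C_ij = (−1)^(i+j)·(3×3 minor ij) of I−A; the adjugate is their transpose:
adj(I−A) = Cᵀ =
  [ 0.424750   0.115875   0.252750   0.202875]
  [ 0.260625   0.437750   0.221750   0.284125]
  [ 0.197500   0.103000   0.668375   0.315375]
  [ 0.189000   0.128750   0.126500   0.437625]
det(I−A) = Σ_j (I−A)_1j·C_1j = (1.00)(0.424750) + (-0.15)(0.260625) + (-0.30)(0.197500) + (-0.15)(0.189000) = 0.29805625
(I − A)⁻¹ = adj(I−A) / det(I−A) ≈
  [   1.4251     0.3888     0.8480     0.6807]
  [   0.8744     1.4687     0.7440     0.9533]
  [   0.6626     0.3456     2.2424     1.0581]
  [   0.6341     0.4320     0.4244     1.4683]
First solve x = (I − A)⁻¹ d = adj(I−A)·d / det(I−A); in particular x_3 = (0.197500·75 + 0.103000·375 + 0.668375·525 + 0.315375·725) / 0.29805625 = 632.98125 / 0.29805625 ≈ 2123.6973.
Intermediate flow from 2 to 3: z_23 = a_23 · x_3 = 0.10 × 632.98125 / 0.29805625 = 63.298125 / 0.29805625 ≈ 212.37.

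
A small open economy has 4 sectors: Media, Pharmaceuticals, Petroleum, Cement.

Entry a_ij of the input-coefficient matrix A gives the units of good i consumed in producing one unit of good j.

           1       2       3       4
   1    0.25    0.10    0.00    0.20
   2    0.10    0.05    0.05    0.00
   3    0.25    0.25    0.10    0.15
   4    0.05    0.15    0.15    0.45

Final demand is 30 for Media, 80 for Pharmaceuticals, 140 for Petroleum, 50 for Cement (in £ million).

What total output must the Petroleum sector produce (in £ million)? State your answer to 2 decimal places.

x_3 = 248.53

I − A =
  [   0.75    -0.10     0.00    -0.20]
  [  -0.10     0.95    -0.05     0.00]
  [  -0.25    -0.25     0.90    -0.15]
  [  -0.05    -0.15    -0.15     0.55]
Compute the cofactors C_ij = (−1)^(i+j)·(3×3 minor ij) of I−A; the adjugate is their transpose:
adj(I−A) = Cᵀ =
  [ 0.440875   0.081750   0.032750   0.169250]
  [ 0.054500   0.337875   0.023125   0.026125]
  [ 0.153750   0.139500   0.373875   0.157875]
  [ 0.096875   0.137625   0.111250   0.621625]
det(I−A) = Σ_j (I−A)_1j·C_1j = (0.75)(0.440875) + (-0.10)(0.054500) + (0.00)(0.153750) + (-0.20)(0.096875) = 0.30583125
(I − A)⁻¹ = adj(I−A) / det(I−A) ≈
  [   1.4416     0.2673     0.1071     0.5534]
  [   0.1782     1.1048     0.0756     0.0854]
  [   0.5027     0.4561     1.2225     0.5162]
  [   0.3168     0.4500     0.3638     2.0326]
x = (I − A)⁻¹ d = adj(I−A)·d / det(I−A), with det(I−A) = 0.30583125:
  x_1 = (0.440875·30 + 0.081750·80 + 0.032750·140 + 0.169250·50) / 0.30583125 = 32.81375 / 0.30583125 ≈ 107.29
  x_2 = (0.054500·30 + 0.337875·80 + 0.023125·140 + 0.026125·50) / 0.30583125 = 33.20875 / 0.30583125 ≈ 108.59
  x_3 = (0.153750·30 + 0.139500·80 + 0.373875·140 + 0.157875·50) / 0.30583125 = 76.00875 / 0.30583125 ≈ 248.53
  x_4 = (0.096875·30 + 0.137625·80 + 0.111250·140 + 0.621625·50) / 0.30583125 = 60.5725 / 0.30583125 ≈ 198.06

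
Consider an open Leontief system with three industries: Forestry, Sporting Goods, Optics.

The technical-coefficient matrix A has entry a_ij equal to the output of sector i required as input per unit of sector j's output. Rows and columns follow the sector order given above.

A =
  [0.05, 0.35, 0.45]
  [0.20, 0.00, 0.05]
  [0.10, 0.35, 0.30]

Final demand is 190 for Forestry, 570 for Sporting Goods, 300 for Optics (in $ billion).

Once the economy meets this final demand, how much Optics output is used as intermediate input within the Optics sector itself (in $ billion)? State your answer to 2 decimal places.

I − A =
  [   0.95    -0.35    -0.45]
  [  -0.20     1.00    -0.05]
  [  -0.10    -0.35     0.70]
Cofactors of I−A, C_ij = (−1)^(i+j)·(minor ij) (rows/columns in the sector order above):
  C_11 = (1.00)(0.70) − (-0.05)(-0.35) = 0.6825
  C_12 = −[(-0.20)(0.70) − (-0.05)(-0.10)] = 0.1450
  C_13 = (-0.20)(-0.35) − (1.00)(-0.10) = 0.1700
  C_21 = −[(-0.35)(0.70) − (-0.45)(-0.35)] = 0.4025
  C_22 = (0.95)(0.70) − (-0.45)(-0.10) = 0.6200
  C_23 = −[(0.95)(-0.35) − (-0.35)(-0.10)] = 0.3675
  C_31 = (-0.35)(-0.05) − (-0.45)(1.00) = 0.4675
  C_32 = −[(0.95)(-0.05) − (-0.45)(-0.20)] = 0.1375
  C_33 = (0.95)(1.00) − (-0.35)(-0.20) = 0.8800
det(I−A) = Σ_j (I−A)_1j·C_1j = (0.95)(0.6825) + (-0.35)(0.1450) + (-0.45)(0.1700) = 0.521125
adj(I−A) = Cᵀ =
  [ 0.6825   0.4025   0.4675]
  [ 0.1450   0.6200   0.1375]
  [ 0.1700   0.3675   0.8800]
(I − A)⁻¹ = adj(I−A) / det(I−A) ≈
  [   1.3097     0.7724     0.8971]
  [   0.2782     1.1897     0.2639]
  [   0.3262     0.7052     1.6887]
First solve x = (I − A)⁻¹ d = adj(I−A)·d / det(I−A); in particular x_3 = (0.1700·190 + 0.3675·570 + 0.8800·300) / 0.521125 = 505.775 / 0.521125 ≈ 970.5445.
Intermediate flow from 3 to 3: z_33 = a_33 · x_3 = 0.30 × 505.775 / 0.521125 = 151.7325 / 0.521125 ≈ 291.16.

z_33 = 291.16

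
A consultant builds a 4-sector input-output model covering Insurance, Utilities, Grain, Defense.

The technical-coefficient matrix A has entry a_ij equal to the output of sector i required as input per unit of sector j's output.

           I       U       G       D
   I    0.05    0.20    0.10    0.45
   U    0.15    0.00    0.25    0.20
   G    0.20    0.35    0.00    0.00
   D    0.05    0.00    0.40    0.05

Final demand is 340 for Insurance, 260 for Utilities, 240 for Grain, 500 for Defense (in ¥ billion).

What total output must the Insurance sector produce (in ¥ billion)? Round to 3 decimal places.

I − A =
  [   0.95    -0.20    -0.10    -0.45]
  [  -0.15     1.00    -0.25    -0.20]
  [  -0.20    -0.35     1.00     0.00]
  [  -0.05     0.00    -0.40     0.95]
Compute the cofactors C_ij = (−1)^(i+j)·(3×3 minor ij) of I−A; the adjugate is their transpose:
adj(I−A) = Cᵀ =
  [ 0.838875   0.286250   0.338500   0.457625]
  [ 0.216000   0.825000   0.338250   0.276000]
  [ 0.243375   0.346000   0.849500   0.188125]
  [ 0.146625   0.160750   0.375500   0.801625]
det(I−A) = Σ_j (I−A)_1j·C_1j = (0.95)(0.838875) + (-0.20)(0.216000) + (-0.10)(0.243375) + (-0.45)(0.146625) = 0.6634125
(I − A)⁻¹ = adj(I−A) / det(I−A) ≈
  [   1.2645     0.4315     0.5102     0.6898]
  [   0.3256     1.2436     0.5099     0.4160]
  [   0.3669     0.5215     1.2805     0.2836]
  [   0.2210     0.2423     0.5660     1.2083]
x = (I − A)⁻¹ d = adj(I−A)·d / det(I−A), with det(I−A) = 0.6634125:
  x_I = (0.838875·340 + 0.286250·260 + 0.338500·240 + 0.457625·500) / 0.6634125 = 669.695 / 0.6634125 ≈ 1009.470
  x_U = (0.216000·340 + 0.825000·260 + 0.338250·240 + 0.276000·500) / 0.6634125 = 507.12 / 0.6634125 ≈ 764.411
  x_G = (0.243375·340 + 0.346000·260 + 0.849500·240 + 0.188125·500) / 0.6634125 = 470.65 / 0.6634125 ≈ 709.438
  x_D = (0.146625·340 + 0.160750·260 + 0.375500·240 + 0.801625·500) / 0.6634125 = 582.58 / 0.6634125 ≈ 878.157

x_I = 1009.470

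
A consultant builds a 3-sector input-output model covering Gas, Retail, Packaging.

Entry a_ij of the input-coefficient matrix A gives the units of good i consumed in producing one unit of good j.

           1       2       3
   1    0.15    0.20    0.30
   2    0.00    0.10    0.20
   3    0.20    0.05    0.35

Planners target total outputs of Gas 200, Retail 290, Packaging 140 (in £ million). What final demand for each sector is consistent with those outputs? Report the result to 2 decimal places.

d_1 = 70.00, d_2 = 233.00, d_3 = 36.50

I − A =
  [   0.85    -0.20    -0.30]
  [   0.00     0.90    -0.20]
  [  -0.20    -0.05     0.65]
d = (I − A) x:
  d_1 = (+0.85)·200 + (-0.20)·290 + (-0.30)·140 = 70.00
  d_2 = (+0.00)·200 + (+0.90)·290 + (-0.20)·140 = 233.00
  d_3 = (-0.20)·200 + (-0.05)·290 + (+0.65)·140 = 36.50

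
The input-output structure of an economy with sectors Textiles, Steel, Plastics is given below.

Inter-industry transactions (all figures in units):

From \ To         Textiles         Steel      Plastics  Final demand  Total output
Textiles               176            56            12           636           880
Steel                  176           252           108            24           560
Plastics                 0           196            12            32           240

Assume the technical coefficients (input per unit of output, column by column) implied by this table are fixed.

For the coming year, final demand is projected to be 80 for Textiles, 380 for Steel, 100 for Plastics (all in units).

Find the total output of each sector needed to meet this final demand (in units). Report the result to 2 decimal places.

Technical coefficients a_ij = z_ij / X_j:
  a_TT = 176/880 = 0.20, a_ST = 176/880 = 0.20, a_PT = 0/880 = 0.00
  a_TS = 56/560 = 0.10, a_SS = 252/560 = 0.45, a_PS = 196/560 = 0.35
  a_TP = 12/240 = 0.05, a_SP = 108/240 = 0.45, a_PP = 12/240 = 0.05
I − A =
  [   0.80    -0.10    -0.05]
  [  -0.20     0.55    -0.45]
  [   0.00    -0.35     0.95]
Cofactors of I−A, C_ij = (−1)^(i+j)·(minor ij) (rows/columns in the sector order above):
  C_11 = (0.55)(0.95) − (-0.45)(-0.35) = 0.3650
  C_12 = −[(-0.20)(0.95) − (-0.45)(0.00)] = 0.1900
  C_13 = (-0.20)(-0.35) − (0.55)(0.00) = 0.0700
  C_21 = −[(-0.10)(0.95) − (-0.05)(-0.35)] = 0.1125
  C_22 = (0.80)(0.95) − (-0.05)(0.00) = 0.7600
  C_23 = −[(0.80)(-0.35) − (-0.10)(0.00)] = 0.2800
  C_31 = (-0.10)(-0.45) − (-0.05)(0.55) = 0.0725
  C_32 = −[(0.80)(-0.45) − (-0.05)(-0.20)] = 0.3700
  C_33 = (0.80)(0.55) − (-0.10)(-0.20) = 0.4200
det(I−A) = Σ_j (I−A)_1j·C_1j = (0.80)(0.3650) + (-0.10)(0.1900) + (-0.05)(0.0700) = 0.2695
adj(I−A) = Cᵀ =
  [ 0.3650   0.1125   0.0725]
  [ 0.1900   0.7600   0.3700]
  [ 0.0700   0.2800   0.4200]
(I − A)⁻¹ = adj(I−A) / det(I−A) ≈
  [   1.3544     0.4174     0.2690]
  [   0.7050     2.8200     1.3729]
  [   0.2597     1.0390     1.5584]
x = (I − A)⁻¹ d = adj(I−A)·d / det(I−A), with det(I−A) = 0.2695:
  x_T = (0.3650·80 + 0.1125·380 + 0.0725·100) / 0.2695 = 79.20 / 0.2695 ≈ 293.88
  x_S = (0.1900·80 + 0.7600·380 + 0.3700·100) / 0.2695 = 341.00 / 0.2695 ≈ 1265.31
  x_P = (0.0700·80 + 0.2800·380 + 0.4200·100) / 0.2695 = 154.00 / 0.2695 ≈ 571.43

x_T = 293.88, x_S = 1265.31, x_P = 571.43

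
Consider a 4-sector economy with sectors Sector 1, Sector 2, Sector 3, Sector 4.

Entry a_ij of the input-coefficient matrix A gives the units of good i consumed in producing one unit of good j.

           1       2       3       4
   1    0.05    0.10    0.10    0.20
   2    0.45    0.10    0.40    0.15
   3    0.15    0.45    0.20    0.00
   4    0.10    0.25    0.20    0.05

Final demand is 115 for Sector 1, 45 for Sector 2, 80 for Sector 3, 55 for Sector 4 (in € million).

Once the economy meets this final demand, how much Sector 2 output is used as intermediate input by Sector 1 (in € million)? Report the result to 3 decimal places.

I − A =
  [   0.95    -0.10    -0.10    -0.20]
  [  -0.45     0.90    -0.40    -0.15]
  [  -0.15    -0.45     0.80     0.00]
  [  -0.10    -0.25    -0.20     0.95]
Compute the cofactors C_ij = (−1)^(i+j)·(3×3 minor ij) of I−A; the adjugate is their transpose:
adj(I−A) = Cᵀ =
  [ 0.469500   0.176750   0.178750   0.126750]
  [ 0.415500   0.685750   0.443750   0.195750]
  [ 0.321750   0.418875   0.691875   0.133875]
  [ 0.226500   0.287250   0.281250   0.437250]
det(I−A) = Σ_j (I−A)_1j·C_1j = (0.95)(0.469500) + (-0.10)(0.415500) + (-0.10)(0.321750) + (-0.20)(0.226500) = 0.3270
(I − A)⁻¹ = adj(I−A) / det(I−A) ≈
  [   1.4358     0.5405     0.5466     0.3876]
  [   1.2706     2.0971     1.3570     0.5986]
  [   0.9839     1.2810     2.1158     0.4094]
  [   0.6927     0.8784     0.8601     1.3372]
First solve x = (I − A)⁻¹ d = adj(I−A)·d / det(I−A); in particular x_1 = (0.469500·115 + 0.176750·45 + 0.178750·80 + 0.126750·55) / 0.3270 = 83.2175 / 0.3270 ≈ 254.48777.
Intermediate flow from 2 to 1: z_21 = a_21 · x_1 = 0.45 × 83.2175 / 0.3270 = 37.447875 / 0.3270 ≈ 114.519.

z_21 = 114.519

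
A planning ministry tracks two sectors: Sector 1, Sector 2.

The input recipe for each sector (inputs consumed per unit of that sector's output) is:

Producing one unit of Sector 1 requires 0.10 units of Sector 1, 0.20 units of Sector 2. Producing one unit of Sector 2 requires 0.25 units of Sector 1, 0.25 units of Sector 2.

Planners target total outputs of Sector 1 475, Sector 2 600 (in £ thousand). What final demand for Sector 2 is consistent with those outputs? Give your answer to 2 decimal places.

I − A =
  [   0.90    -0.25]
  [  -0.20     0.75]
d = (I − A) x:
  d_1 = (+0.90)·475 + (-0.25)·600 = 277.50
  d_2 = (-0.20)·475 + (+0.75)·600 = 355.00

d_2 = 355.00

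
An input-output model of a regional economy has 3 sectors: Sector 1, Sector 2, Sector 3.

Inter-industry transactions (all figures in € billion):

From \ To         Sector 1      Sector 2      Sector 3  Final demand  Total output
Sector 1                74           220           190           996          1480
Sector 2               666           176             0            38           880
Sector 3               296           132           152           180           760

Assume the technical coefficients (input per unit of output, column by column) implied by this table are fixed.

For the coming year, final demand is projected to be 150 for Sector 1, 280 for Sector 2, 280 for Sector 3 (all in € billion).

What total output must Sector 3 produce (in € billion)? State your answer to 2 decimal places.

Technical coefficients a_ij = z_ij / X_j:
  a_11 = 74/1480 = 0.05, a_21 = 666/1480 = 0.45, a_31 = 296/1480 = 0.20
  a_12 = 220/880 = 0.25, a_22 = 176/880 = 0.20, a_32 = 132/880 = 0.15
  a_13 = 190/760 = 0.25, a_23 = 0/760 = 0.00, a_33 = 152/760 = 0.20
I − A =
  [   0.95    -0.25    -0.25]
  [  -0.45     0.80     0.00]
  [  -0.20    -0.15     0.80]
Cofactors of I−A, C_ij = (−1)^(i+j)·(minor ij) (rows/columns in the sector order above):
  C_11 = (0.80)(0.80) − (0.00)(-0.15) = 0.6400
  C_12 = −[(-0.45)(0.80) − (0.00)(-0.20)] = 0.3600
  C_13 = (-0.45)(-0.15) − (0.80)(-0.20) = 0.2275
  C_21 = −[(-0.25)(0.80) − (-0.25)(-0.15)] = 0.2375
  C_22 = (0.95)(0.80) − (-0.25)(-0.20) = 0.7100
  C_23 = −[(0.95)(-0.15) − (-0.25)(-0.20)] = 0.1925
  C_31 = (-0.25)(0.00) − (-0.25)(0.80) = 0.2000
  C_32 = −[(0.95)(0.00) − (-0.25)(-0.45)] = 0.1125
  C_33 = (0.95)(0.80) − (-0.25)(-0.45) = 0.6475
det(I−A) = Σ_j (I−A)_1j·C_1j = (0.95)(0.6400) + (-0.25)(0.3600) + (-0.25)(0.2275) = 0.461125
adj(I−A) = Cᵀ =
  [ 0.6400   0.2375   0.2000]
  [ 0.3600   0.7100   0.1125]
  [ 0.2275   0.1925   0.6475]
(I − A)⁻¹ = adj(I−A) / det(I−A) ≈
  [   1.3879     0.5150     0.4337]
  [   0.7807     1.5397     0.2440]
  [   0.4934     0.4175     1.4042]
x = (I − A)⁻¹ d = adj(I−A)·d / det(I−A), with det(I−A) = 0.461125:
  x_1 = (0.6400·150 + 0.2375·280 + 0.2000·280) / 0.461125 = 218.50 / 0.461125 ≈ 473.84
  x_2 = (0.3600·150 + 0.7100·280 + 0.1125·280) / 0.461125 = 284.30 / 0.461125 ≈ 616.54
  x_3 = (0.2275·150 + 0.1925·280 + 0.6475·280) / 0.461125 = 269.325 / 0.461125 ≈ 584.06

x_3 = 584.06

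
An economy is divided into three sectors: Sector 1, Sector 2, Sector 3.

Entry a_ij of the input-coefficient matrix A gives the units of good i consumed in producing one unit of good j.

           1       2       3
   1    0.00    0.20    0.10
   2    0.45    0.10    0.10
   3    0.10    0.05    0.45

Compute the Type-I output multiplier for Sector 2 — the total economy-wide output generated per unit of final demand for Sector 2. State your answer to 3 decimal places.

I − A =
  [   1.00    -0.20    -0.10]
  [  -0.45     0.90    -0.10]
  [  -0.10    -0.05     0.55]
Cofactors of I−A, C_ij = (−1)^(i+j)·(minor ij) (rows/columns in the sector order above):
  C_11 = (0.90)(0.55) − (-0.10)(-0.05) = 0.4900
  C_12 = −[(-0.45)(0.55) − (-0.10)(-0.10)] = 0.2575
  C_13 = (-0.45)(-0.05) − (0.90)(-0.10) = 0.1125
  C_21 = −[(-0.20)(0.55) − (-0.10)(-0.05)] = 0.1150
  C_22 = (1.00)(0.55) − (-0.10)(-0.10) = 0.5400
  C_23 = −[(1.00)(-0.05) − (-0.20)(-0.10)] = 0.0700
  C_31 = (-0.20)(-0.10) − (-0.10)(0.90) = 0.1100
  C_32 = −[(1.00)(-0.10) − (-0.10)(-0.45)] = 0.1450
  C_33 = (1.00)(0.90) − (-0.20)(-0.45) = 0.8100
det(I−A) = Σ_j (I−A)_1j·C_1j = (1.00)(0.4900) + (-0.20)(0.2575) + (-0.10)(0.1125) = 0.42725
adj(I−A) = Cᵀ =
  [ 0.4900   0.1150   0.1100]
  [ 0.2575   0.5400   0.1450]
  [ 0.1125   0.0700   0.8100]
(I − A)⁻¹ = adj(I−A) / det(I−A) ≈
  [   1.1469     0.2692     0.2575]
  [   0.6027     1.2639     0.3394]
  [   0.2633     0.1638     1.8958]
The output multiplier for sector j is the column-j sum of the Leontief inverse (I − A)⁻¹ = adj(I−A) / det(I−A).
Column 2 of adj(I−A): (0.1150, 0.5400, 0.0700); det(I−A) = 0.42725.
m_2 = (0.1150 + 0.5400 + 0.0700) / 0.42725 = 0.725 / 0.42725 ≈ 1.697.

m_2 = 1.697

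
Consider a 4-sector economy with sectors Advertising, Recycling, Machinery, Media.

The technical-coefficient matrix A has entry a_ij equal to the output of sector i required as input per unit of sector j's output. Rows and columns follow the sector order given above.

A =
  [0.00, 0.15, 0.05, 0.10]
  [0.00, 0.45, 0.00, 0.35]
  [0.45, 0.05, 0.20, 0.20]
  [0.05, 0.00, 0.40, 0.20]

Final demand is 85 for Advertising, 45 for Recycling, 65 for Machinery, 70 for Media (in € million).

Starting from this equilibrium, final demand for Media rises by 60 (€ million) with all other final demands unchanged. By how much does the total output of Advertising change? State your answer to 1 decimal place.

I − A =
  [   1.00    -0.15    -0.05    -0.10]
  [   0.00     0.55     0.00    -0.35]
  [  -0.45    -0.05     0.80    -0.20]
  [  -0.05     0.00    -0.40     0.80]
Compute the cofactors C_ij = (−1)^(i+j)·(3×3 minor ij) of I−A; the adjugate is their transpose:
adj(I−A) = Cᵀ =
  [ 0.301000   0.088000   0.065000   0.092375]
  [ 0.077000   0.519500   0.140875   0.272125]
  [ 0.204375   0.095250   0.434625   0.175875]
  [ 0.121000   0.053125   0.221375   0.427625]
det(I−A) = Σ_j (I−A)_1j·C_1j = (1.00)(0.301000) + (-0.15)(0.077000) + (-0.05)(0.204375) + (-0.10)(0.121000) = 0.26713125
(I − A)⁻¹ = adj(I−A) / det(I−A) ≈
  [   1.1268     0.3294     0.2433     0.3458]
  [   0.2882     1.9447     0.5274     1.0187]
  [   0.7651     0.3566     1.6270     0.6584]
  [   0.4530     0.1989     0.8287     1.6008]
Δx = (I − A)⁻¹ Δd with Δd having +60 in the Media component and 0 elsewhere.
So Δx_1 = L_14 · (+60), where L_14 = adj(I−A)_14 / det(I−A) = 0.092375 / 0.26713125.
Δx_1 = 0.092375 × (+60) / 0.26713125 = 5.5425 / 0.26713125 ≈ 20.7.

Δx_1 = 20.7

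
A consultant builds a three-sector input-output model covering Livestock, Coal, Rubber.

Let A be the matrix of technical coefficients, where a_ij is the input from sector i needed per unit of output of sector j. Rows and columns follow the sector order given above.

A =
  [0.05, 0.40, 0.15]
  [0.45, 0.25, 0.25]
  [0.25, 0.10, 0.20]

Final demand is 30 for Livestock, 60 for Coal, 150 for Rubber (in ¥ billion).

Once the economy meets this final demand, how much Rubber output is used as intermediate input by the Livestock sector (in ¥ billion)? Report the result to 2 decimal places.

I − A =
  [   0.95    -0.40    -0.15]
  [  -0.45     0.75    -0.25]
  [  -0.25    -0.10     0.80]
Cofactors of I−A, C_ij = (−1)^(i+j)·(minor ij) (rows/columns in the sector order above):
  C_11 = (0.75)(0.80) − (-0.25)(-0.10) = 0.5750
  C_12 = −[(-0.45)(0.80) − (-0.25)(-0.25)] = 0.4225
  C_13 = (-0.45)(-0.10) − (0.75)(-0.25) = 0.2325
  C_21 = −[(-0.40)(0.80) − (-0.15)(-0.10)] = 0.3350
  C_22 = (0.95)(0.80) − (-0.15)(-0.25) = 0.7225
  C_23 = −[(0.95)(-0.10) − (-0.40)(-0.25)] = 0.1950
  C_31 = (-0.40)(-0.25) − (-0.15)(0.75) = 0.2125
  C_32 = −[(0.95)(-0.25) − (-0.15)(-0.45)] = 0.3050
  C_33 = (0.95)(0.75) − (-0.40)(-0.45) = 0.5325
det(I−A) = Σ_j (I−A)_1j·C_1j = (0.95)(0.5750) + (-0.40)(0.4225) + (-0.15)(0.2325) = 0.342375
adj(I−A) = Cᵀ =
  [ 0.5750   0.3350   0.2125]
  [ 0.4225   0.7225   0.3050]
  [ 0.2325   0.1950   0.5325]
(I − A)⁻¹ = adj(I−A) / det(I−A) ≈
  [   1.6794     0.9785     0.6207]
  [   1.2340     2.1103     0.8908]
  [   0.6791     0.5696     1.5553]
First solve x = (I − A)⁻¹ d = adj(I−A)·d / det(I−A); in particular x_L = (0.5750·30 + 0.3350·60 + 0.2125·150) / 0.342375 = 69.225 / 0.342375 ≈ 202.1906.
Intermediate flow from R to L: z_RL = a_RL · x_L = 0.25 × 69.225 / 0.342375 = 17.30625 / 0.342375 ≈ 50.55.

z_RL = 50.55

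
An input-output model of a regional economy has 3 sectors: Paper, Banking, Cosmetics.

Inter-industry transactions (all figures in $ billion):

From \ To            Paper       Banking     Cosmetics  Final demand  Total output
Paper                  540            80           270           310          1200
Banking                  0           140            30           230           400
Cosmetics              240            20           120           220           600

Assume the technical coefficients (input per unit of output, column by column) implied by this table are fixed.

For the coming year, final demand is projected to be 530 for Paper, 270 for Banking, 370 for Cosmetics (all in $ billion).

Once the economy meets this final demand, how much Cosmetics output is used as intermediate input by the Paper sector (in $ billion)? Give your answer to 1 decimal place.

z_31 = 388.6

Technical coefficients a_ij = z_ij / X_j:
  a_11 = 540/1200 = 0.45, a_21 = 0/1200 = 0.00, a_31 = 240/1200 = 0.20
  a_12 = 80/400 = 0.20, a_22 = 140/400 = 0.35, a_32 = 20/400 = 0.05
  a_13 = 270/600 = 0.45, a_23 = 30/600 = 0.05, a_33 = 120/600 = 0.20
I − A =
  [   0.55    -0.20    -0.45]
  [   0.00     0.65    -0.05]
  [  -0.20    -0.05     0.80]
Cofactors of I−A, C_ij = (−1)^(i+j)·(minor ij) (rows/columns in the sector order above):
  C_11 = (0.65)(0.80) − (-0.05)(-0.05) = 0.5175
  C_12 = −[(0.00)(0.80) − (-0.05)(-0.20)] = 0.0100
  C_13 = (0.00)(-0.05) − (0.65)(-0.20) = 0.1300
  C_21 = −[(-0.20)(0.80) − (-0.45)(-0.05)] = 0.1825
  C_22 = (0.55)(0.80) − (-0.45)(-0.20) = 0.3500
  C_23 = −[(0.55)(-0.05) − (-0.20)(-0.20)] = 0.0675
  C_31 = (-0.20)(-0.05) − (-0.45)(0.65) = 0.3025
  C_32 = −[(0.55)(-0.05) − (-0.45)(0.00)] = 0.0275
  C_33 = (0.55)(0.65) − (-0.20)(0.00) = 0.3575
det(I−A) = Σ_j (I−A)_1j·C_1j = (0.55)(0.5175) + (-0.20)(0.0100) + (-0.45)(0.1300) = 0.224125
adj(I−A) = Cᵀ =
  [ 0.5175   0.1825   0.3025]
  [ 0.0100   0.3500   0.0275]
  [ 0.1300   0.0675   0.3575]
(I − A)⁻¹ = adj(I−A) / det(I−A) ≈
  [   2.3090     0.8143     1.3497]
  [   0.0446     1.5616     0.1227]
  [   0.5800     0.3012     1.5951]
First solve x = (I − A)⁻¹ d = adj(I−A)·d / det(I−A); in particular x_1 = (0.5175·530 + 0.1825·270 + 0.3025·370) / 0.224125 = 435.475 / 0.224125 ≈ 1943.001.
Intermediate flow from 3 to 1: z_31 = a_31 · x_1 = 0.20 × 435.475 / 0.224125 = 87.095 / 0.224125 ≈ 388.6.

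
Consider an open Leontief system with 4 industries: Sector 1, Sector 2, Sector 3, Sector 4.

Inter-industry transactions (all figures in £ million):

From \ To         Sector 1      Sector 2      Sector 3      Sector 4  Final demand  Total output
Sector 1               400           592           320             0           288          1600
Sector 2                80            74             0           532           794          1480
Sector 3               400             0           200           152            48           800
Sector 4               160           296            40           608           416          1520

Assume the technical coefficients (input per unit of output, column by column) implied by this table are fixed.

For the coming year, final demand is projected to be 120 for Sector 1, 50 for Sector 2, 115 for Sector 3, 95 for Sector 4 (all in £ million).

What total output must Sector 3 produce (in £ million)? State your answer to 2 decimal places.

Technical coefficients a_ij = z_ij / X_j:
  a_11 = 400/1600 = 0.25, a_21 = 80/1600 = 0.05, a_31 = 400/1600 = 0.25, a_41 = 160/1600 = 0.10
  a_12 = 592/1480 = 0.40, a_22 = 74/1480 = 0.05, a_32 = 0/1480 = 0.00, a_42 = 296/1480 = 0.20
  a_13 = 320/800 = 0.40, a_23 = 0/800 = 0.00, a_33 = 200/800 = 0.25, a_43 = 40/800 = 0.05
  a_14 = 0/1520 = 0.00, a_24 = 532/1520 = 0.35, a_34 = 152/1520 = 0.10, a_44 = 608/1520 = 0.40
I − A =
  [   0.75    -0.40    -0.40     0.00]
  [  -0.05     0.95     0.00    -0.35]
  [  -0.25     0.00     0.75    -0.10]
  [  -0.10    -0.20    -0.05     0.60]
Compute the cofactors C_ij = (−1)^(i+j)·(3×3 minor ij) of I−A; the adjugate is their transpose:
adj(I−A) = Cᵀ =
  [ 0.370250   0.186000   0.207000   0.143000]
  [ 0.052875   0.269750   0.039125   0.163875]
  [ 0.135500   0.079000   0.349000   0.104250]
  [ 0.090625   0.127500   0.076625   0.424375]
det(I−A) = Σ_j (I−A)_1j·C_1j = (0.75)(0.370250) + (-0.40)(0.052875) + (-0.40)(0.135500) + (0.00)(0.090625) = 0.2023375
(I − A)⁻¹ = adj(I−A) / det(I−A) ≈
  [   1.8299     0.9193     1.0230     0.7067]
  [   0.2613     1.3332     0.1934     0.8099]
  [   0.6697     0.3904     1.7248     0.5152]
  [   0.4479     0.6301     0.3787     2.0974]
x = (I − A)⁻¹ d = adj(I−A)·d / det(I−A), with det(I−A) = 0.2023375:
  x_1 = (0.370250·120 + 0.186000·50 + 0.207000·115 + 0.143000·95) / 0.2023375 = 91.12 / 0.2023375 ≈ 450.34
  x_2 = (0.052875·120 + 0.269750·50 + 0.039125·115 + 0.163875·95) / 0.2023375 = 39.90 / 0.2023375 ≈ 197.20
  x_3 = (0.135500·120 + 0.079000·50 + 0.349000·115 + 0.104250·95) / 0.2023375 = 70.24875 / 0.2023375 ≈ 347.19
  x_4 = (0.090625·120 + 0.127500·50 + 0.076625·115 + 0.424375·95) / 0.2023375 = 66.3775 / 0.2023375 ≈ 328.05

x_3 = 347.19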